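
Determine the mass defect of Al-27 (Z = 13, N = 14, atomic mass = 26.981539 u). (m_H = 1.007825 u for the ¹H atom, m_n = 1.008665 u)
Δm = Z·m_H + N·m_n − M = 0.2415 u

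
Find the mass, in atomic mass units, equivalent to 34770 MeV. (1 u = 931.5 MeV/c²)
m = E/c² = 37.33 u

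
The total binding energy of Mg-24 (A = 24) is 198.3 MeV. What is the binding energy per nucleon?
B.E./A = 198.3/24 = 8.263 MeV/nucleon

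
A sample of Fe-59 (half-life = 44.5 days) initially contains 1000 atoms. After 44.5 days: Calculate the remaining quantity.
N = N₀(1/2)^(t/t½) = 500 atoms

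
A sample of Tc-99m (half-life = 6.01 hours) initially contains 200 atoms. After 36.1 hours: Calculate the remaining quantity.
N = N₀(1/2)^(t/t½) = 3.111 atoms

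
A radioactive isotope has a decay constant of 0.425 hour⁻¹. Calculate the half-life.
t½ = ln(2)/λ = 1.631 hours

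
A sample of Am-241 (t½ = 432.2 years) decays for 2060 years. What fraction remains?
N/N₀ = (1/2)^(t/t½) = 0.03674 = 3.67%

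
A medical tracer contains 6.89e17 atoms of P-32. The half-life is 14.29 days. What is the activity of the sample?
A = λN = 3.342e16 decays/day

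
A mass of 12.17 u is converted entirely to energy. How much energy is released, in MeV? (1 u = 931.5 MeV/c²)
E = mc² = 11340 MeV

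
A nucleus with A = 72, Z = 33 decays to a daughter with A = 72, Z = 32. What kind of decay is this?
ΔA = 0, ΔZ = -1 ⇒ beta-plus decay (β⁺) or electron capture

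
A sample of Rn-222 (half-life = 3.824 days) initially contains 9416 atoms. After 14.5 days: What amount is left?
N = N₀(1/2)^(t/t½) = 679.8 atoms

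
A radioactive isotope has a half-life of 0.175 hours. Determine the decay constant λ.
λ = ln(2)/t½ = 3.961 hour⁻¹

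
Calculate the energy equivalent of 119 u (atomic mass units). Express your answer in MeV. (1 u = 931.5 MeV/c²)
E = mc² = 1.108e5 MeV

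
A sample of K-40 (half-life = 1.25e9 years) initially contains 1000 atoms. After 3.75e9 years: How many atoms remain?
N = N₀(1/2)^(t/t½) = 125 atoms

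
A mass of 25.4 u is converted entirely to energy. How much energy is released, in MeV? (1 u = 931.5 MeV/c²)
E = mc² = 23660 MeV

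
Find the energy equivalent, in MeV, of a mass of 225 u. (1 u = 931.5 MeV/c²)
E = mc² = 2.096e5 MeV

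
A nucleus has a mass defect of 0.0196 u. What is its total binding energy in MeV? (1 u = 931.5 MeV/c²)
B.E. = Δm × 931.5 = 18.26 MeV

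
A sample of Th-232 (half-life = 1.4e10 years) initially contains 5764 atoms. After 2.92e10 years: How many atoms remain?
N = N₀(1/2)^(t/t½) = 1358 atoms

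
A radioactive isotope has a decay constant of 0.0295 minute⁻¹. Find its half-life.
t½ = ln(2)/λ = 23.5 minutes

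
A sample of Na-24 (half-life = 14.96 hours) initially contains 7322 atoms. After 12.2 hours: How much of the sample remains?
N = N₀(1/2)^(t/t½) = 4160 atoms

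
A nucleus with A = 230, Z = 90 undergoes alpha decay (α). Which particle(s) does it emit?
α particle = ⁴₂He (2 protons + 2 neutrons)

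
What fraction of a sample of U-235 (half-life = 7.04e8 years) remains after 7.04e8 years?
N/N₀ = (1/2)^(t/t½) = 0.5 = 50%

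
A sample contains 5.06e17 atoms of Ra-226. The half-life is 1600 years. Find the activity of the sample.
A = λN = 2.192e14 decays/year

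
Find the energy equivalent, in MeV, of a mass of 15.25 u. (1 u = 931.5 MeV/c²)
E = mc² = 14210 MeV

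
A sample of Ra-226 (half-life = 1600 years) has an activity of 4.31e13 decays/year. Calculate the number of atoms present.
N = A/λ = 9.949e16 atoms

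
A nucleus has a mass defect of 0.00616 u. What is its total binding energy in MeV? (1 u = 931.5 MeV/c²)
B.E. = Δm × 931.5 = 5.738 MeV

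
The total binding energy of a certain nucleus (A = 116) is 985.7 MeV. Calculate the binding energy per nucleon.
B.E./A = 985.7/116 = 8.497 MeV/nucleon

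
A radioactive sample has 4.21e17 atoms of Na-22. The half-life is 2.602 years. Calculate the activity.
A = λN = 1.122e17 decays/year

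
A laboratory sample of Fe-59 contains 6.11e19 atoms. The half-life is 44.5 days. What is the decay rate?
A = λN = 9.517e17 decays/day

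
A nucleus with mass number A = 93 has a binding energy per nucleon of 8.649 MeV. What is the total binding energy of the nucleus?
B.E. = 8.649 × 93 = 804.4 MeV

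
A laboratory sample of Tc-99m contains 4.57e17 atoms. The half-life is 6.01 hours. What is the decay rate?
A = λN = 5.271e16 decays/hour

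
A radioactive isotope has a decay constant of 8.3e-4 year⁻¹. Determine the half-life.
t½ = ln(2)/λ = 835.1 years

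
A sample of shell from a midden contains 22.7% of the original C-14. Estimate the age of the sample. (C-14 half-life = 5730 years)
Age = t½ × log₂(1/ratio) = 12260 years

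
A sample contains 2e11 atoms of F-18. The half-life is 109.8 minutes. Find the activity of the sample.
A = λN = 1.263e9 decays/minute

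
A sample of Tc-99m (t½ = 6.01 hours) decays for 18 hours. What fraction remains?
N/N₀ = (1/2)^(t/t½) = 0.1254 = 12.5%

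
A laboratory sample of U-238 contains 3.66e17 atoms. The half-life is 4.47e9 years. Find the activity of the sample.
A = λN = 5.675e7 decays/year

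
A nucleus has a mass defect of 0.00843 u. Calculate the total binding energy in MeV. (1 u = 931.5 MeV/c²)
B.E. = Δm × 931.5 = 7.853 MeV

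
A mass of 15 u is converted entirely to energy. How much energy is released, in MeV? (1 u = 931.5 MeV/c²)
E = mc² = 13970 MeV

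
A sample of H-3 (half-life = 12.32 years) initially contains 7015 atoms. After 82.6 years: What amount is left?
N = N₀(1/2)^(t/t½) = 67.26 atoms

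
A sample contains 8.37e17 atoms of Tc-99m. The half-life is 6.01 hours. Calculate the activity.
A = λN = 9.653e16 decays/hour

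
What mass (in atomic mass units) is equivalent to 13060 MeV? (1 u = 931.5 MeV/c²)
m = E/c² = 14.02 u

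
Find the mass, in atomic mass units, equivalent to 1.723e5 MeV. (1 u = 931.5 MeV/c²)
m = E/c² = 185 u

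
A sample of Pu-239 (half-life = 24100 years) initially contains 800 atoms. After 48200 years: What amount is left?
N = N₀(1/2)^(t/t½) = 200 atoms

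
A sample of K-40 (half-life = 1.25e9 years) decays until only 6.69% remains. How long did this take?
t = t½ × log₂(N₀/N) = 4.877e9 years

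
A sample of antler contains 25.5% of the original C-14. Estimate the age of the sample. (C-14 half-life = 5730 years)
Age = t½ × log₂(1/ratio) = 11300 years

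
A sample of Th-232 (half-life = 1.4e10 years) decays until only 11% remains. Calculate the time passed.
t = t½ × log₂(N₀/N) = 4.458e10 years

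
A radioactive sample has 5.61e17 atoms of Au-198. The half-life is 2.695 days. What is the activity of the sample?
A = λN = 1.443e17 decays/day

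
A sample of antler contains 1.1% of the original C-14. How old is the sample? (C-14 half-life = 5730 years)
Age = t½ × log₂(1/ratio) = 37280 years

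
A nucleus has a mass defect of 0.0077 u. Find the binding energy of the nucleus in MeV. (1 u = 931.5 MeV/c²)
B.E. = Δm × 931.5 = 7.173 MeV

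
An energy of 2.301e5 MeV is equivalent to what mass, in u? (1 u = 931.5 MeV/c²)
m = E/c² = 247 u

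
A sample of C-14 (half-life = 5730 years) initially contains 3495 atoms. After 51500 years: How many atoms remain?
N = N₀(1/2)^(t/t½) = 6.884 atoms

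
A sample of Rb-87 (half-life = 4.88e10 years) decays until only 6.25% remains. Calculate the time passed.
t = t½ × log₂(N₀/N) = 1.952e11 years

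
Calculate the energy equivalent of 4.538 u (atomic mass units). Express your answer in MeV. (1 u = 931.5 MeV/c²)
E = mc² = 4227 MeV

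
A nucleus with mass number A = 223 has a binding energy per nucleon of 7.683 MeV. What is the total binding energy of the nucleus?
B.E. = 7.683 × 223 = 1713 MeV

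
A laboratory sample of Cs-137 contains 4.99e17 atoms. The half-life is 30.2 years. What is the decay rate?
A = λN = 1.145e16 decays/year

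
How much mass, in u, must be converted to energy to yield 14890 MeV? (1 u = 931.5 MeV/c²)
m = E/c² = 15.98 u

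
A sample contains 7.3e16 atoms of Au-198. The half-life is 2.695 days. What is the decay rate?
A = λN = 1.878e16 decays/day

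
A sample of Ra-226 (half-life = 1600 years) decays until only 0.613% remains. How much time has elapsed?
t = t½ × log₂(N₀/N) = 11760 years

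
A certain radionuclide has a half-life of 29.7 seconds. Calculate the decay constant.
λ = ln(2)/t½ = 0.02334 second⁻¹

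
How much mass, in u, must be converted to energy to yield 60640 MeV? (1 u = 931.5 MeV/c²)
m = E/c² = 65.1 u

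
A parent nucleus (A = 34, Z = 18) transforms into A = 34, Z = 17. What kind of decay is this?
ΔA = 0, ΔZ = -1 ⇒ beta-plus decay (β⁺) or electron capture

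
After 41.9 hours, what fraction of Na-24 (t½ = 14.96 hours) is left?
N/N₀ = (1/2)^(t/t½) = 0.1435 = 14.4%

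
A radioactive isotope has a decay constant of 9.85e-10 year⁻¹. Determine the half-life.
t½ = ln(2)/λ = 7.037e8 years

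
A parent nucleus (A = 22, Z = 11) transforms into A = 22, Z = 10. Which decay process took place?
ΔA = 0, ΔZ = -1 ⇒ beta-plus decay (β⁺) or electron capture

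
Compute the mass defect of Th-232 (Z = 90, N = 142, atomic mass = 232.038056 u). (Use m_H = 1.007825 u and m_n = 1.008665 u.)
Δm = Z·m_H + N·m_n − M = 1.897 u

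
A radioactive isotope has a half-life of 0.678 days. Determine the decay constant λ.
λ = ln(2)/t½ = 1.022 day⁻¹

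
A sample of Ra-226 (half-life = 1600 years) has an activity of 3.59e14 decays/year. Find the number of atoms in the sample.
N = A/λ = 8.287e17 atoms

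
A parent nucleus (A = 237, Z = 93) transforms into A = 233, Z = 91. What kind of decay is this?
ΔA = -4, ΔZ = -2 ⇒ alpha decay (α)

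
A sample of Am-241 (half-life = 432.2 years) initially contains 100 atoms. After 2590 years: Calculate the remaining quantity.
N = N₀(1/2)^(t/t½) = 1.571 atoms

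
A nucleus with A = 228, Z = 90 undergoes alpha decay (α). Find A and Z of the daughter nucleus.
Daughter: A = 224, Z = 88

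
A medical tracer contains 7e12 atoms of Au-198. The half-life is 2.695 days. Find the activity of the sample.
A = λN = 1.8e12 decays/day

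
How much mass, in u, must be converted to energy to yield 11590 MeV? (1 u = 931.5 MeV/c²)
m = E/c² = 12.44 u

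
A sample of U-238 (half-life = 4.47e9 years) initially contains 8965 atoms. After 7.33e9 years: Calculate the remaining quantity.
N = N₀(1/2)^(t/t½) = 2877 atoms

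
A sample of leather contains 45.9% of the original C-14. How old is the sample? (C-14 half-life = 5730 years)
Age = t½ × log₂(1/ratio) = 6437 years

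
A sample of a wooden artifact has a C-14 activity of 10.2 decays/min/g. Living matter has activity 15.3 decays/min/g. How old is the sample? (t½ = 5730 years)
Age = t½ × log₂(A₀/A) = 3352 years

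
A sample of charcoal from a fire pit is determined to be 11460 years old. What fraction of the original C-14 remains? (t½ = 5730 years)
N/N₀ = (1/2)^(t/t½) = 0.25 = 25%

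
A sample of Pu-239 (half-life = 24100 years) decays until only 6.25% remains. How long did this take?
t = t½ × log₂(N₀/N) = 96400 years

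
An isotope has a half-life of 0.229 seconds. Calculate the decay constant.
λ = ln(2)/t½ = 3.027 second⁻¹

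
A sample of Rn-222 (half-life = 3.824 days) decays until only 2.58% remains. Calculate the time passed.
t = t½ × log₂(N₀/N) = 20.18 days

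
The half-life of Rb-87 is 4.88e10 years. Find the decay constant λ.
λ = ln(2)/t½ = 1.42e-11 year⁻¹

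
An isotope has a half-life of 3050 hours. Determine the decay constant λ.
λ = ln(2)/t½ = 2.273e-4 hour⁻¹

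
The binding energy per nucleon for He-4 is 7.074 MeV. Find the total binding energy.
B.E. = 7.074 × 4 = 28.3 MeV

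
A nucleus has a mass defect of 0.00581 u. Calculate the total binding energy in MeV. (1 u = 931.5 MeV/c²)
B.E. = Δm × 931.5 = 5.412 MeV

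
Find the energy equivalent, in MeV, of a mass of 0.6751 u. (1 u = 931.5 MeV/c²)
E = mc² = 628.9 MeV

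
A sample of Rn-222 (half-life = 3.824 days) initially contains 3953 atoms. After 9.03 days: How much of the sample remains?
N = N₀(1/2)^(t/t½) = 769.3 atoms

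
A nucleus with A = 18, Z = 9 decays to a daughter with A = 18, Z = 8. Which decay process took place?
ΔA = 0, ΔZ = -1 ⇒ beta-plus decay (β⁺) or electron capture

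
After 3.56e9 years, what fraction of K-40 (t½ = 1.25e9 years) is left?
N/N₀ = (1/2)^(t/t½) = 0.1389 = 13.9%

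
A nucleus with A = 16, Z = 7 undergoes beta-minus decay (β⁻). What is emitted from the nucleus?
β⁻: electron (e⁻) + antineutrino (ν̄ₑ)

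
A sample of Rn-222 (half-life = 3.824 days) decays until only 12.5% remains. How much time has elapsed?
t = t½ × log₂(N₀/N) = 11.47 days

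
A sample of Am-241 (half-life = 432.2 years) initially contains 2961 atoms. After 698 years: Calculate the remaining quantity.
N = N₀(1/2)^(t/t½) = 966.7 atoms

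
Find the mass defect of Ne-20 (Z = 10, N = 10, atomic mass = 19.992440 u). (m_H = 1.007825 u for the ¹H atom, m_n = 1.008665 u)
Δm = Z·m_H + N·m_n − M = 0.1725 u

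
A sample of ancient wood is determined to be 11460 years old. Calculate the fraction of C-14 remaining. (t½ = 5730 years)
N/N₀ = (1/2)^(t/t½) = 0.25 = 25%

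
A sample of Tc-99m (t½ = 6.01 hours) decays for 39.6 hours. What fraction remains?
N/N₀ = (1/2)^(t/t½) = 0.01039 = 1.04%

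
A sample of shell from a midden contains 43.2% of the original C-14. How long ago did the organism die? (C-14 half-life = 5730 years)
Age = t½ × log₂(1/ratio) = 6938 years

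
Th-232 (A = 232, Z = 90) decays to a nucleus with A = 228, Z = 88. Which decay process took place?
ΔA = -4, ΔZ = -2 ⇒ alpha decay (α)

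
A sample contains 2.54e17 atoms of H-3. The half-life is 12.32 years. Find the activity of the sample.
A = λN = 1.429e16 decays/year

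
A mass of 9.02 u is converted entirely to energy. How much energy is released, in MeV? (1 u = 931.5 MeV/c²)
E = mc² = 8402 MeV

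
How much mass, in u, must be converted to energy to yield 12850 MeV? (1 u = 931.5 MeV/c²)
m = E/c² = 13.79 u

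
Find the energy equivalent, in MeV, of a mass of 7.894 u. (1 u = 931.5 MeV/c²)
E = mc² = 7353 MeV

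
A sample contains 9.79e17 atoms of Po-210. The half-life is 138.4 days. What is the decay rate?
A = λN = 4.903e15 decays/day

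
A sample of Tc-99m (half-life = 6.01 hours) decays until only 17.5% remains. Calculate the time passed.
t = t½ × log₂(N₀/N) = 15.11 hours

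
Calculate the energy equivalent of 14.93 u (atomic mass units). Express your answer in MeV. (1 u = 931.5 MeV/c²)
E = mc² = 13910 MeV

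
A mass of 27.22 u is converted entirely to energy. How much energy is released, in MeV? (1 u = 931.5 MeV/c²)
E = mc² = 25360 MeV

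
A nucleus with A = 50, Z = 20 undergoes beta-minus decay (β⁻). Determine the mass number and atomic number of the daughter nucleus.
Daughter: A = 50, Z = 21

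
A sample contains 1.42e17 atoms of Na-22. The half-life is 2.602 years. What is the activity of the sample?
A = λN = 3.783e16 decays/year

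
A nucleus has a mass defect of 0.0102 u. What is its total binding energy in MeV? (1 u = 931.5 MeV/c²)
B.E. = Δm × 931.5 = 9.501 MeV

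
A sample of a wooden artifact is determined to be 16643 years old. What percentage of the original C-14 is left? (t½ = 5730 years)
N/N₀ = (1/2)^(t/t½) = 0.1336 = 13.4%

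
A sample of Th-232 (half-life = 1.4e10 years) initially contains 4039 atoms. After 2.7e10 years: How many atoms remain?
N = N₀(1/2)^(t/t½) = 1061 atoms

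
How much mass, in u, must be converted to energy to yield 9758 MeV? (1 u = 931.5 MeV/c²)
m = E/c² = 10.48 u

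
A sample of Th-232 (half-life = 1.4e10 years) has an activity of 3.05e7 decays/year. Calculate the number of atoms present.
N = A/λ = 6.16e17 atoms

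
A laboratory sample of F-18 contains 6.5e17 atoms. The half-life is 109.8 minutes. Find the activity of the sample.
A = λN = 4.103e15 decays/minute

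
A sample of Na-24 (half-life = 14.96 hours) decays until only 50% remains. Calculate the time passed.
t = t½ × log₂(N₀/N) = 14.96 hours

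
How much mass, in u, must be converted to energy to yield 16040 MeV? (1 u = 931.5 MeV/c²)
m = E/c² = 17.22 u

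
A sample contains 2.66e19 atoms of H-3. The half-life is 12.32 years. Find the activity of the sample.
A = λN = 1.497e18 decays/year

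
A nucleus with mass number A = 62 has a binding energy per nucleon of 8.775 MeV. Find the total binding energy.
B.E. = 8.775 × 62 = 544.1 MeV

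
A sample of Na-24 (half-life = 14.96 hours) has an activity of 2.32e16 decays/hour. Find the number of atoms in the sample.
N = A/λ = 5.007e17 atoms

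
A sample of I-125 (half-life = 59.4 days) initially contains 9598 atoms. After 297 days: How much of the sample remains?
N = N₀(1/2)^(t/t½) = 299.9 atoms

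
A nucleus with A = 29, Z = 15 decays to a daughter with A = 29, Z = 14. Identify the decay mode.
ΔA = 0, ΔZ = -1 ⇒ beta-plus decay (β⁺) or electron capture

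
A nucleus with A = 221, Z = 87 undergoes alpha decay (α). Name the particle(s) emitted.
α particle = ⁴₂He (2 protons + 2 neutrons)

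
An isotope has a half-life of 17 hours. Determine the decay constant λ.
λ = ln(2)/t½ = 0.04077 hour⁻¹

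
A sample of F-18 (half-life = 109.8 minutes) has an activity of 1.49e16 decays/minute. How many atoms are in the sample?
N = A/λ = 2.36e18 atoms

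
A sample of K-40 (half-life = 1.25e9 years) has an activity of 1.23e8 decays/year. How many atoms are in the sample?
N = A/λ = 2.218e17 atoms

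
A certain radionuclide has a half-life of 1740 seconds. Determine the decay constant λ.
λ = ln(2)/t½ = 3.984e-4 second⁻¹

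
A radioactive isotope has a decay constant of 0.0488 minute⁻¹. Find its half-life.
t½ = ln(2)/λ = 14.2 minutes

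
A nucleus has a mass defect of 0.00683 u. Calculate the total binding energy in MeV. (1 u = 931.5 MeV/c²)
B.E. = Δm × 931.5 = 6.362 MeV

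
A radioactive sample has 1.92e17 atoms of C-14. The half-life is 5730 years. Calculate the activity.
A = λN = 2.323e13 decays/year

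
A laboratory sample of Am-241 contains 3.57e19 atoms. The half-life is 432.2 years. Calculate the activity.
A = λN = 5.725e16 decays/year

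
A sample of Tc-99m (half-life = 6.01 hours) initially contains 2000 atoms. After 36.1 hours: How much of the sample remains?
N = N₀(1/2)^(t/t½) = 31.11 atoms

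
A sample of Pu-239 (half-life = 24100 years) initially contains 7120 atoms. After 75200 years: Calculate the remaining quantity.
N = N₀(1/2)^(t/t½) = 818.8 atoms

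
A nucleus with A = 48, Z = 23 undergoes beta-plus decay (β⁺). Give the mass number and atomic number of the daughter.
Daughter: A = 48, Z = 22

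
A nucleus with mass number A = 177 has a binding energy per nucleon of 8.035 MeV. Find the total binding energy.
B.E. = 8.035 × 177 = 1422 MeV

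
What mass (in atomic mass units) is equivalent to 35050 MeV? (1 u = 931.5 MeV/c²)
m = E/c² = 37.63 u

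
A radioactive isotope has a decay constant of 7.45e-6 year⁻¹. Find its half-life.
t½ = ln(2)/λ = 93040 years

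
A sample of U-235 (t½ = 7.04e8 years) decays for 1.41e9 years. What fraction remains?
N/N₀ = (1/2)^(t/t½) = 0.2495 = 25%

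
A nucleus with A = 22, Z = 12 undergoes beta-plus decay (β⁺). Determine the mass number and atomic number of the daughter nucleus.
Daughter: A = 22, Z = 11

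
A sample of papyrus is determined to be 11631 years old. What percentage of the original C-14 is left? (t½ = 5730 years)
N/N₀ = (1/2)^(t/t½) = 0.2449 = 24.5%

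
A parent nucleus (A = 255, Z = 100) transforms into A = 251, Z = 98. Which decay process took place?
ΔA = -4, ΔZ = -2 ⇒ alpha decay (α)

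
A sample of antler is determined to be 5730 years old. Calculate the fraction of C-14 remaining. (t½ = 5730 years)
N/N₀ = (1/2)^(t/t½) = 0.5 = 50%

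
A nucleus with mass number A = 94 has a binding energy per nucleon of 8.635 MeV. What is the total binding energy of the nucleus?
B.E. = 8.635 × 94 = 811.7 MeV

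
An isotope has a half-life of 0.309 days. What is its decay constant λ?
λ = ln(2)/t½ = 2.243 day⁻¹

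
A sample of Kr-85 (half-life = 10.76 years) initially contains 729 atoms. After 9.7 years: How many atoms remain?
N = N₀(1/2)^(t/t½) = 390.3 atoms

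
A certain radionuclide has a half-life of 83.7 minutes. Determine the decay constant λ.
λ = ln(2)/t½ = 0.008281 minute⁻¹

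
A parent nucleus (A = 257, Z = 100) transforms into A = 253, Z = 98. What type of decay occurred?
ΔA = -4, ΔZ = -2 ⇒ alpha decay (α)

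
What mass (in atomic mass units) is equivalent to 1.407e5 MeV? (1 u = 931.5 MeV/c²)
m = E/c² = 151 u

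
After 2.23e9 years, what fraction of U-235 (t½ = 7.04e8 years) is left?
N/N₀ = (1/2)^(t/t½) = 0.1113 = 11.1%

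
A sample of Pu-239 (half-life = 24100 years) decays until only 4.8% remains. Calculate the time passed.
t = t½ × log₂(N₀/N) = 1.056e5 years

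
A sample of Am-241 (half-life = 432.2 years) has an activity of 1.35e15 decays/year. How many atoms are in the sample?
N = A/λ = 8.418e17 atoms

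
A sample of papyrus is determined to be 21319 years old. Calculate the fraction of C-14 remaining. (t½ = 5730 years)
N/N₀ = (1/2)^(t/t½) = 0.07586 = 7.59%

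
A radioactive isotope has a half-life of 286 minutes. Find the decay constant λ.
λ = ln(2)/t½ = 0.002424 minute⁻¹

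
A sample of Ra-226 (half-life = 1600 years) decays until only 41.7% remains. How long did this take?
t = t½ × log₂(N₀/N) = 2019 years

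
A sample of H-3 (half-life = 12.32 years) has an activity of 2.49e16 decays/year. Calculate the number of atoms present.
N = A/λ = 4.426e17 atoms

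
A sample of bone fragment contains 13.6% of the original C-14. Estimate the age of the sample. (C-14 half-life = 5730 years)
Age = t½ × log₂(1/ratio) = 16490 years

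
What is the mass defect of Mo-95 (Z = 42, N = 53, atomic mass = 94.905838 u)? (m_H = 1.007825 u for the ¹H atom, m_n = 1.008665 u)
Δm = Z·m_H + N·m_n − M = 0.8821 u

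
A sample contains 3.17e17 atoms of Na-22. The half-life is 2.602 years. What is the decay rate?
A = λN = 8.445e16 decays/year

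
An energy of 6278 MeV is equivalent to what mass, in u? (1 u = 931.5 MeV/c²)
m = E/c² = 6.74 u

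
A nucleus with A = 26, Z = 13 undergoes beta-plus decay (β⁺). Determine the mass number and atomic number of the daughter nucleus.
Daughter: A = 26, Z = 12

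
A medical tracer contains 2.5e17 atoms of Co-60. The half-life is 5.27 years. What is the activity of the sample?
A = λN = 3.288e16 decays/year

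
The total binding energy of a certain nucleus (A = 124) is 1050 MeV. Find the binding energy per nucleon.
B.E./A = 1050/124 = 8.468 MeV/nucleon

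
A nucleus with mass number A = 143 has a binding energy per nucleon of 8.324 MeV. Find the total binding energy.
B.E. = 8.324 × 143 = 1190 MeV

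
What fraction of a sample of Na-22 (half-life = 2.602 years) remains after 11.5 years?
N/N₀ = (1/2)^(t/t½) = 0.04672 = 4.67%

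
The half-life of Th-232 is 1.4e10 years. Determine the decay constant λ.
λ = ln(2)/t½ = 4.951e-11 year⁻¹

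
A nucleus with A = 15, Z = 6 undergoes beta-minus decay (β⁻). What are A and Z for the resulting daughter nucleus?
Daughter: A = 15, Z = 7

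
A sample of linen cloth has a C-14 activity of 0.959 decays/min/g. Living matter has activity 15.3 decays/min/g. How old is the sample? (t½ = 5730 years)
Age = t½ × log₂(A₀/A) = 22900 years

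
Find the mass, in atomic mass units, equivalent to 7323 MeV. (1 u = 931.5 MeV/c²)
m = E/c² = 7.862 u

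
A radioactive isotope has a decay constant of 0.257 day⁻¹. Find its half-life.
t½ = ln(2)/λ = 2.697 days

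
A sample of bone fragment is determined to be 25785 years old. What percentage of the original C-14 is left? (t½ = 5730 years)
N/N₀ = (1/2)^(t/t½) = 0.04419 = 4.42%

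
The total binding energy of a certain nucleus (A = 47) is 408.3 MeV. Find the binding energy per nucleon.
B.E./A = 408.3/47 = 8.687 MeV/nucleon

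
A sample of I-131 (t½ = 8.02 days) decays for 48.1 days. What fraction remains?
N/N₀ = (1/2)^(t/t½) = 0.01565 = 1.57%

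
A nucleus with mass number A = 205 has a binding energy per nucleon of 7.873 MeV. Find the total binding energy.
B.E. = 7.873 × 205 = 1614 MeV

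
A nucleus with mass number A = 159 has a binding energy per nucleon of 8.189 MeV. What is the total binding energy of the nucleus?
B.E. = 8.189 × 159 = 1302 MeV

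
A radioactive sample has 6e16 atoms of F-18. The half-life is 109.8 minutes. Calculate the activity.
A = λN = 3.788e14 decays/minute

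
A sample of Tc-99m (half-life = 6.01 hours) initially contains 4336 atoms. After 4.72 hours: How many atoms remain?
N = N₀(1/2)^(t/t½) = 2516 atoms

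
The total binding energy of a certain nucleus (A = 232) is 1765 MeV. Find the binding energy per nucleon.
B.E./A = 1765/232 = 7.608 MeV/nucleon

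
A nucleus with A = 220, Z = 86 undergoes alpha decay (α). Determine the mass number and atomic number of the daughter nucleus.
Daughter: A = 216, Z = 84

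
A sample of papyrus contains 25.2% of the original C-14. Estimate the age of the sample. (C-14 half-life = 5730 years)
Age = t½ × log₂(1/ratio) = 11390 years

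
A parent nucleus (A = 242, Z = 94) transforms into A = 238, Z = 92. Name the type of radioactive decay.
ΔA = -4, ΔZ = -2 ⇒ alpha decay (α)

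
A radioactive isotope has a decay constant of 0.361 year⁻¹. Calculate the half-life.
t½ = ln(2)/λ = 1.92 years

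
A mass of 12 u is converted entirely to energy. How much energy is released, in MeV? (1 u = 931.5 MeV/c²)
E = mc² = 11180 MeV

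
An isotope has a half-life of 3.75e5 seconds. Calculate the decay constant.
λ = ln(2)/t½ = 1.848e-6 second⁻¹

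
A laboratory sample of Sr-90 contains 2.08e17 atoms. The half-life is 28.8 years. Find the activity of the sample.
A = λN = 5.006e15 decays/year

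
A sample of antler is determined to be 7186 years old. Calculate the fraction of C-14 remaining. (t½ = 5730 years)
N/N₀ = (1/2)^(t/t½) = 0.4193 = 41.9%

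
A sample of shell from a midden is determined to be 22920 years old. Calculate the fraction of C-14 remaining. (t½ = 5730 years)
N/N₀ = (1/2)^(t/t½) = 0.0625 = 6.25%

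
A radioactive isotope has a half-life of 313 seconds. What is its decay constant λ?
λ = ln(2)/t½ = 0.002215 second⁻¹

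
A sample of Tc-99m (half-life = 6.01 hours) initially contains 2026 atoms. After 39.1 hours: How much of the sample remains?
N = N₀(1/2)^(t/t½) = 22.29 atoms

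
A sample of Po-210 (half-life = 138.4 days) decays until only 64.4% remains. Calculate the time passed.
t = t½ × log₂(N₀/N) = 87.87 days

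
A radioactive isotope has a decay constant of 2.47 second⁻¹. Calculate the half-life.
t½ = ln(2)/λ = 0.2806 seconds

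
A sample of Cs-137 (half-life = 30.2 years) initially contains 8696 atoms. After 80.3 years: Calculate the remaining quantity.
N = N₀(1/2)^(t/t½) = 1377 atoms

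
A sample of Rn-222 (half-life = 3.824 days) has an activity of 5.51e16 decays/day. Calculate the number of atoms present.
N = A/λ = 3.04e17 atoms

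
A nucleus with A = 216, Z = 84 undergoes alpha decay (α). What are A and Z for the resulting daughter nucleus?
Daughter: A = 212, Z = 82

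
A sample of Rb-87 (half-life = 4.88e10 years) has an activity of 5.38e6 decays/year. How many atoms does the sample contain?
N = A/λ = 3.788e17 atoms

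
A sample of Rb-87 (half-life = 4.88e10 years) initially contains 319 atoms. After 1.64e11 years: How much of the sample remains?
N = N₀(1/2)^(t/t½) = 31.06 atoms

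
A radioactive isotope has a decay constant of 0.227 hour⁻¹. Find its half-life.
t½ = ln(2)/λ = 3.054 hours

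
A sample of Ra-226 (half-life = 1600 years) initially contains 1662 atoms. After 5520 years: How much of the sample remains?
N = N₀(1/2)^(t/t½) = 152.1 atoms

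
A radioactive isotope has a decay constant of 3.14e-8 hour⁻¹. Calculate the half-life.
t½ = ln(2)/λ = 2.207e7 hours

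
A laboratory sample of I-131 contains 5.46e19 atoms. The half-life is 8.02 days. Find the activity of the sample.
A = λN = 4.719e18 decays/day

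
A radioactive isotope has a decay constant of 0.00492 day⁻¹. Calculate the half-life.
t½ = ln(2)/λ = 140.9 days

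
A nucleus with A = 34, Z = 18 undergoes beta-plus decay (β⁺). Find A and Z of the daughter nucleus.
Daughter: A = 34, Z = 17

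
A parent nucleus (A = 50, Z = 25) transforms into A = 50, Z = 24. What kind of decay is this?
ΔA = 0, ΔZ = -1 ⇒ beta-plus decay (β⁺) or electron capture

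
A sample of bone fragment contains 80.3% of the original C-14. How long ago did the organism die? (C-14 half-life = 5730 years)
Age = t½ × log₂(1/ratio) = 1814 years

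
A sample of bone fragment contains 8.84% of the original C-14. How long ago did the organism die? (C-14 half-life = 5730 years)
Age = t½ × log₂(1/ratio) = 20050 years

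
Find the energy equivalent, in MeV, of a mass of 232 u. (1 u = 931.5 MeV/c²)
E = mc² = 2.161e5 MeV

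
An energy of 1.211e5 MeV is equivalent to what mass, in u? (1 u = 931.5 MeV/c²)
m = E/c² = 130 u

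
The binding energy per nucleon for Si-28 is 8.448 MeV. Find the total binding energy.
B.E. = 8.448 × 28 = 236.5 MeV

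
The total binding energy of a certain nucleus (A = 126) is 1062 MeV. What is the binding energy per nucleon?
B.E./A = 1062/126 = 8.429 MeV/nucleon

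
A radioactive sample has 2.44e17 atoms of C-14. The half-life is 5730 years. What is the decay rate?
A = λN = 2.952e13 decays/year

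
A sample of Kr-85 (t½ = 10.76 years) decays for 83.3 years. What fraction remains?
N/N₀ = (1/2)^(t/t½) = 0.004672 = 0.467%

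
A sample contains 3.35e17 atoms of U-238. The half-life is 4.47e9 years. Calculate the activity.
A = λN = 5.195e7 decays/year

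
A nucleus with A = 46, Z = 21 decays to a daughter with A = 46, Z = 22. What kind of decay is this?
ΔA = 0, ΔZ = +1 ⇒ beta-minus decay (β⁻)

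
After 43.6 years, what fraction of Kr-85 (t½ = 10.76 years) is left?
N/N₀ = (1/2)^(t/t½) = 0.06029 = 6.03%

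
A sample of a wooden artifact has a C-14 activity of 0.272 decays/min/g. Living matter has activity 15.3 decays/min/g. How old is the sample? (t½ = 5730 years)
Age = t½ × log₂(A₀/A) = 33310 years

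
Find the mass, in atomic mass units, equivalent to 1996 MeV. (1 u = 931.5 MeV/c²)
m = E/c² = 2.143 u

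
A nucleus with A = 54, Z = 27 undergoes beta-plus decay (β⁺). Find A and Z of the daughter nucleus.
Daughter: A = 54, Z = 26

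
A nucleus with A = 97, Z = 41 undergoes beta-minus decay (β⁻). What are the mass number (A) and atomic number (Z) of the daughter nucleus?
Daughter: A = 97, Z = 42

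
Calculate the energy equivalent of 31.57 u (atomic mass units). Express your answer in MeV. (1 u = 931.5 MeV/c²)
E = mc² = 29410 MeV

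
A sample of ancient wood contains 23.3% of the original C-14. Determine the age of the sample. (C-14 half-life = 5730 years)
Age = t½ × log₂(1/ratio) = 12040 years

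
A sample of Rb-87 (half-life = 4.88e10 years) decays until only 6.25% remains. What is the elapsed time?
t = t½ × log₂(N₀/N) = 1.952e11 years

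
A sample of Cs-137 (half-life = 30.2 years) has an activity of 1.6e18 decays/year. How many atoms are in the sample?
N = A/λ = 6.971e19 atoms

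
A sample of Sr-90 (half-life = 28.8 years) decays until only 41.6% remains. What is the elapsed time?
t = t½ × log₂(N₀/N) = 36.44 years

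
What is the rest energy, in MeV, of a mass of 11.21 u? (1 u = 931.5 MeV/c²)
E = mc² = 10440 MeV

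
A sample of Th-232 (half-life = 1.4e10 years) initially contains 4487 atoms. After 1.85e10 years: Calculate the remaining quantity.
N = N₀(1/2)^(t/t½) = 1795 atoms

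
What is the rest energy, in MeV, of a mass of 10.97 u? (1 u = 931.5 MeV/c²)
E = mc² = 10220 MeV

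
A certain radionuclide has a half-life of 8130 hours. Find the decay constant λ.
λ = ln(2)/t½ = 8.526e-5 hour⁻¹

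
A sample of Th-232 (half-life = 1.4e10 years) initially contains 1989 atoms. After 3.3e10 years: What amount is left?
N = N₀(1/2)^(t/t½) = 388.2 atoms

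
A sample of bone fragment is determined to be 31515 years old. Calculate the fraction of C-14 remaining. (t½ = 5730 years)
N/N₀ = (1/2)^(t/t½) = 0.0221 = 2.21%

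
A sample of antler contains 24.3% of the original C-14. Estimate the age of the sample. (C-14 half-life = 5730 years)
Age = t½ × log₂(1/ratio) = 11690 years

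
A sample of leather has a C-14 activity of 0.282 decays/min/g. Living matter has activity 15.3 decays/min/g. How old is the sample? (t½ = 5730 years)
Age = t½ × log₂(A₀/A) = 33010 years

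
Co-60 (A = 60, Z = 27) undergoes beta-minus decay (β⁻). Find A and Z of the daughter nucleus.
Daughter: A = 60, Z = 28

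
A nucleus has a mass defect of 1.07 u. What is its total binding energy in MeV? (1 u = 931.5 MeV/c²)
B.E. = Δm × 931.5 = 996.7 MeV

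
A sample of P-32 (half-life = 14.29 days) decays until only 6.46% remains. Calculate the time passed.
t = t½ × log₂(N₀/N) = 56.48 days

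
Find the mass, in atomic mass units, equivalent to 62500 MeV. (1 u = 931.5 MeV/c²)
m = E/c² = 67.1 u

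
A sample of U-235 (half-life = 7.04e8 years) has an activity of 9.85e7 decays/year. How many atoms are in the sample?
N = A/λ = 1e17 atoms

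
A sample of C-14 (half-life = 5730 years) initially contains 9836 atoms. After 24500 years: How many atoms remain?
N = N₀(1/2)^(t/t½) = 507.8 atoms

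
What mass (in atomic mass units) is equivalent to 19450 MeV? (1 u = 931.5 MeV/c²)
m = E/c² = 20.88 u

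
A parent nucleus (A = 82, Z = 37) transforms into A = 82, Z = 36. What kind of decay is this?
ΔA = 0, ΔZ = -1 ⇒ beta-plus decay (β⁺) or electron capture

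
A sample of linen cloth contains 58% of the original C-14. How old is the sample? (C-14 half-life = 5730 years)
Age = t½ × log₂(1/ratio) = 4503 years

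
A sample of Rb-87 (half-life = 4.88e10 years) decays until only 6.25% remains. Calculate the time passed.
t = t½ × log₂(N₀/N) = 1.952e11 years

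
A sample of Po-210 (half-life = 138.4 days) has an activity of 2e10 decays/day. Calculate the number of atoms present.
N = A/λ = 3.993e12 atoms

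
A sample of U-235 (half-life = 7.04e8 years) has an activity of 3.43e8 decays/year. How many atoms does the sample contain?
N = A/λ = 3.484e17 atoms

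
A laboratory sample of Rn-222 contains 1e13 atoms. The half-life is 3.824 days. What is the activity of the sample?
A = λN = 1.813e12 decays/day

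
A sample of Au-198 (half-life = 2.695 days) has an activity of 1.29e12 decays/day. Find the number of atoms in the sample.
N = A/λ = 5.016e12 atoms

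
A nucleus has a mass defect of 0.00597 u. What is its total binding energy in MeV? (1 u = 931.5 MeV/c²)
B.E. = Δm × 931.5 = 5.561 MeV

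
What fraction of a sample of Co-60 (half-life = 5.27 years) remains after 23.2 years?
N/N₀ = (1/2)^(t/t½) = 0.04729 = 4.73%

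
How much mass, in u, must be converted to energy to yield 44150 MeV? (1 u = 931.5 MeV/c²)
m = E/c² = 47.4 u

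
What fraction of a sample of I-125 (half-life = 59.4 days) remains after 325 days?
N/N₀ = (1/2)^(t/t½) = 0.02254 = 2.25%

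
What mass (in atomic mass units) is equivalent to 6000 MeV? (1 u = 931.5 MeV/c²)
m = E/c² = 6.441 u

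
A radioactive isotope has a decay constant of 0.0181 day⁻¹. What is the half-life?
t½ = ln(2)/λ = 38.3 days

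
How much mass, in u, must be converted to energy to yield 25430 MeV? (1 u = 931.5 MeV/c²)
m = E/c² = 27.3 u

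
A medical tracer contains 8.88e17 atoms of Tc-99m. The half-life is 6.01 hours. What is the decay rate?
A = λN = 1.024e17 decays/hour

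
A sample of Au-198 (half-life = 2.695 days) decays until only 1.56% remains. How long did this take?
t = t½ × log₂(N₀/N) = 16.18 days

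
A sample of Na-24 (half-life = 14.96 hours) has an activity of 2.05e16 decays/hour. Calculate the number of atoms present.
N = A/λ = 4.424e17 atoms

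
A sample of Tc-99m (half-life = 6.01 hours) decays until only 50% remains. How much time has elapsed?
t = t½ × log₂(N₀/N) = 6.01 hours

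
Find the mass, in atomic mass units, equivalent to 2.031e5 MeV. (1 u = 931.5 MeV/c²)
m = E/c² = 218 u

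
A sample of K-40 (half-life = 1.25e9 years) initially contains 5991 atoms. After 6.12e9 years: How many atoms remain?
N = N₀(1/2)^(t/t½) = 201.2 atoms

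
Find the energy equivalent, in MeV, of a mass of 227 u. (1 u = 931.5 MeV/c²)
E = mc² = 2.115e5 MeV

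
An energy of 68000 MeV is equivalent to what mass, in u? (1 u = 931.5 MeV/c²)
m = E/c² = 73 u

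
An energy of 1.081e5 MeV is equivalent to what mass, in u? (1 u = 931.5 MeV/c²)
m = E/c² = 116 u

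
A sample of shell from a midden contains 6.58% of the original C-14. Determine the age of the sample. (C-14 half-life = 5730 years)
Age = t½ × log₂(1/ratio) = 22490 years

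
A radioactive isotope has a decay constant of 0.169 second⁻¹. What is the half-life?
t½ = ln(2)/λ = 4.101 seconds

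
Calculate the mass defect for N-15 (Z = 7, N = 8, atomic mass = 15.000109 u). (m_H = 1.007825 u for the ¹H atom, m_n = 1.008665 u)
Δm = Z·m_H + N·m_n − M = 0.124 u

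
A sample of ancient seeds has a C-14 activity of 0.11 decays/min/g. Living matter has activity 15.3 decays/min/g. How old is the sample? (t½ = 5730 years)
Age = t½ × log₂(A₀/A) = 40800 years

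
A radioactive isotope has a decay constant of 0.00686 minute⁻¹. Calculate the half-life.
t½ = ln(2)/λ = 101 minutes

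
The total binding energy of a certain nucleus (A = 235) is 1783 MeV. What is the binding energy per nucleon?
B.E./A = 1783/235 = 7.587 MeV/nucleon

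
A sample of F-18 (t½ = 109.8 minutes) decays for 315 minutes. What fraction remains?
N/N₀ = (1/2)^(t/t½) = 0.1369 = 13.7%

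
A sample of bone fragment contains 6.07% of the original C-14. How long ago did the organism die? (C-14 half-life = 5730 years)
Age = t½ × log₂(1/ratio) = 23160 years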